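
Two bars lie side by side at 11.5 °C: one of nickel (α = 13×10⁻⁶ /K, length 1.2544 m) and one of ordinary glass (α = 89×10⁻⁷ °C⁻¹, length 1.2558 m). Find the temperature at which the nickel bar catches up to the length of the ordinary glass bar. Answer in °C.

Equal length when α₁L₁ΔT − α₂L₂ΔT = L₂ − L₁ = 1.40×10⁻³ m
α₁L₁ = 1.63072×10⁻⁵, α₂L₂ = 1.117662×10⁻⁵ → Δ(αL) = 5.13058×10⁻⁶ m/K
ΔT = 1.40×10⁻³ / 5.13058×10⁻⁶ = 272.874 K, so T = 11.5 + 272.874 = 284.374 °C

T = 284.4 °C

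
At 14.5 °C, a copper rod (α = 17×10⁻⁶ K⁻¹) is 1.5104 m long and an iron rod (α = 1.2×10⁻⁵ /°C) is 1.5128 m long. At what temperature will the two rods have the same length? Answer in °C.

Equal length when α₁L₁ΔT − α₂L₂ΔT = L₂ − L₁ = 2.40×10⁻³ m
α₁L₁ = 2.56768×10⁻⁵, α₂L₂ = 1.81536×10⁻⁵ → Δ(αL) = 7.5232×10⁻⁶ m/K
ΔT = 2.40×10⁻³ / 7.5232×10⁻⁶ = 319.013 K, so T = 14.5 + 319.013 = 333.513 °C

T = 333.5 °C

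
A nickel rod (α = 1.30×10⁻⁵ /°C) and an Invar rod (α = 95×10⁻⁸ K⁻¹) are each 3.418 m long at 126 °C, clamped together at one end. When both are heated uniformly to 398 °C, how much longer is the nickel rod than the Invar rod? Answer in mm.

11.2 mm

ΔT = 272 K
nickel: ΔL = 1.30×10⁻⁵ × 3.418 m × 272 = 1.2086×10⁻² m = 12.086 mm
Invar: ΔL = 95×10⁻⁸ × 3.418 m × 272 = 8.8321×10⁻⁴ m = 0.88321 mm
difference = 12.086 − 0.88321 = 11.20279 mm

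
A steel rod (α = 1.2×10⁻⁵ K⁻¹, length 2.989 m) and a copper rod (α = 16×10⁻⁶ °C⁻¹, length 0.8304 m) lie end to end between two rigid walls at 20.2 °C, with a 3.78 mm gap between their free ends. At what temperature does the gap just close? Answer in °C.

T = 97.1 °C

α₁L₁ = 3.5868×10⁻⁵ m/K, α₂L₂ = 1.32864×10⁻⁵ m/K → total 4.91544×10⁻⁵ m/K
ΔT = g/(α₁L₁+α₂L₂) = 3.78×10⁻³ / 4.91544×10⁻⁵ = 76.901 K
T = 20.2 + 76.901 = 97.101 °C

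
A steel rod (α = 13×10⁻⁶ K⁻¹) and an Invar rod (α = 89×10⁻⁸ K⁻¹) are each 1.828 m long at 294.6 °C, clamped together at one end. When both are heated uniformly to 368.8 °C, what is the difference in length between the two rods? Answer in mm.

ΔT = 74.2 K
steel: ΔL = 13×10⁻⁶ × 1.828 m × 74.2 = 1.7633×10⁻³ m = 1.7633 mm
Invar: ΔL = 89×10⁻⁸ × 1.828 m × 74.2 = 1.2072×10⁻⁴ m = 0.12072 mm
difference = 1.7633 − 0.12072 = 1.64258 mm

1.64 mm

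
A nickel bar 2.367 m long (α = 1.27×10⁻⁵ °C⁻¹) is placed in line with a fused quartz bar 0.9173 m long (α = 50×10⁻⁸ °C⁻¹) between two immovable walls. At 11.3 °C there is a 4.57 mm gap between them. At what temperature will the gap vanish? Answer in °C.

T = 161 °C

α₁L₁ = 3.00609×10⁻⁵ m/K, α₂L₂ = 4.5865×10⁻⁷ m/K → total 3.051955×10⁻⁵ m/K
ΔT = g/(α₁L₁+α₂L₂) = 4.57×10⁻³ / 3.051955×10⁻⁵ = 149.74 K
T = 11.3 + 149.74 = 161.04 °C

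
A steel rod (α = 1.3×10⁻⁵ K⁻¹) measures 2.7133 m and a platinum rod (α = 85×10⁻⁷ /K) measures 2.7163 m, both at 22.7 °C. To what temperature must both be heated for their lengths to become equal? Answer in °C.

Equal length when α₁L₁ΔT − α₂L₂ΔT = L₂ − L₁ = 3.00×10⁻³ m
α₁L₁ = 3.52729×10⁻⁵, α₂L₂ = 2.308855×10⁻⁵ → Δ(αL) = 1.218435×10⁻⁵ m/K
ΔT = 3.00×10⁻³ / 1.218435×10⁻⁵ = 246.217 K, so T = 22.7 + 246.217 = 268.917 °C

T = 268.9 °C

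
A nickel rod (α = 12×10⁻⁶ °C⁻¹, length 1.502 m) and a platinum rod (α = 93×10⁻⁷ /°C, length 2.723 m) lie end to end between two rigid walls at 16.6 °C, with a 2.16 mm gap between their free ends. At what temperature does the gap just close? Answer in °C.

T = 66.4 °C

α₁L₁ = 1.8024×10⁻⁵ m/K, α₂L₂ = 2.53239×10⁻⁵ m/K → total 4.33479×10⁻⁵ m/K
ΔT = g/(α₁L₁+α₂L₂) = 2.16×10⁻³ / 4.33479×10⁻⁵ = 49.829 K
T = 16.6 + 49.829 = 66.429 °C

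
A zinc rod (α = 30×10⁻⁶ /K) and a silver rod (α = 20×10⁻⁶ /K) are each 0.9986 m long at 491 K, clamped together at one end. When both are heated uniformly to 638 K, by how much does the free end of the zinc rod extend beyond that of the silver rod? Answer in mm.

ΔT = 147 K
zinc: ΔL = 30×10⁻⁶ × 0.9986 m × 147 = 4.4038×10⁻³ m = 4.4038 mm
silver: ΔL = 20×10⁻⁶ × 0.9986 m × 147 = 2.9359×10⁻³ m = 2.9359 mm
difference = 4.4038 − 2.9359 = 1.4679 mm

1.47 mm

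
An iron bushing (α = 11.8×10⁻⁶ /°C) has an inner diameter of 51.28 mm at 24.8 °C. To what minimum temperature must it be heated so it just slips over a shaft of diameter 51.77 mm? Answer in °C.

T = 835 °C

Required Δd = 51.77 − 51.28 = 0.49 mm
Δd = αd₀ΔT ⇒ ΔT = Δd/(αd₀) = 0.49 / (11.8×10⁻⁶ × 51.28) = 809.78 K
T_min = 24.8 + 809.78 = 834.58 °C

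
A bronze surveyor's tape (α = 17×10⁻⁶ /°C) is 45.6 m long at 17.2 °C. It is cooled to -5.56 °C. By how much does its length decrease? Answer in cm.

|ΔT| = |-5.56 − 17.2| = 22.76 K
ΔL = αL₀ΔT = (17×10⁻⁶)(45.6)(22.76) = 1.76×10⁻² m

ΔL = 1.76 cm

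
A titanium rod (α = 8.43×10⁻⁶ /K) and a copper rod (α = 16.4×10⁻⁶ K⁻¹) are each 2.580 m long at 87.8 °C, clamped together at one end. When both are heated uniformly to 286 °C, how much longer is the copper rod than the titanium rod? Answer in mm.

4.08 mm

ΔT = 198.2 K
titanium: ΔL = 8.43×10⁻⁶ × 2.580 m × 198.2 = 4.3107×10⁻³ m = 4.3107 mm
copper: ΔL = 16.4×10⁻⁶ × 2.580 m × 198.2 = 8.3862×10⁻³ m = 8.3862 mm
difference = 8.3862 − 4.3107 = 4.0755 mm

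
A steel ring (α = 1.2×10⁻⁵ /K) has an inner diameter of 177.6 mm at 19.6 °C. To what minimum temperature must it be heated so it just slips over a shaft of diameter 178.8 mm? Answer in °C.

T = 583 °C

Required Δd = 178.8 − 177.6 = 1.2 mm
Δd = αd₀ΔT ⇒ ΔT = Δd/(αd₀) = 1.2 / (1.2×10⁻⁵ × 177.6) = 563.06 K
T_min = 19.6 + 563.06 = 582.66 °C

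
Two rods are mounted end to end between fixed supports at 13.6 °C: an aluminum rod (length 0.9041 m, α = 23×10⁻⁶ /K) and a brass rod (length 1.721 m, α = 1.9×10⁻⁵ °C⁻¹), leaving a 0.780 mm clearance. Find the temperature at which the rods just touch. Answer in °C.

α₁L₁ = 2.07943×10⁻⁵ m/K, α₂L₂ = 3.2699×10⁻⁵ m/K → total 5.34933×10⁻⁵ m/K
ΔT = g/(α₁L₁+α₂L₂) = 7.80×10⁻⁴ / 5.34933×10⁻⁵ = 14.581 K
T = 13.6 + 14.581 = 28.181 °C

T = 28.2 °C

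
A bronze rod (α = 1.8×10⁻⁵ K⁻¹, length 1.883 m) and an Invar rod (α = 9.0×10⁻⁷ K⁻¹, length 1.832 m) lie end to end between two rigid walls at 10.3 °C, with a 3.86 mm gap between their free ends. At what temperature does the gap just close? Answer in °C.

T = 119 °C

Gap closes when ΔL₁ + ΔL₂ = 3.86 mm = 3.86×10⁻³ m
(α₁L₁ + α₂L₂)ΔT = g
α₁L₁ + α₂L₂ = 1.8×10⁻⁵×1.883 + 9.0×10⁻⁷×1.832 = 3.55428×10⁻⁵ m/K
ΔT = 3.86×10⁻³ / 3.55428×10⁻⁵ = 108.60 K
T = 10.3 + 108.60 = 118.90 °C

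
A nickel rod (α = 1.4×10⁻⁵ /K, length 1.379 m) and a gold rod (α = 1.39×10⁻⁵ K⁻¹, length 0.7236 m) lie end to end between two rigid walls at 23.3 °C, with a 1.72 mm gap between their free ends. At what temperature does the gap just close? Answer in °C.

T = 81.9 °C

α₁L₁ = 1.9306×10⁻⁵ m/K, α₂L₂ = 1.005804×10⁻⁵ m/K → total 2.936404×10⁻⁵ m/K
ΔT = g/(α₁L₁+α₂L₂) = 1.72×10⁻³ / 2.936404×10⁻⁵ = 58.575 K
T = 23.3 + 58.575 = 81.875 °C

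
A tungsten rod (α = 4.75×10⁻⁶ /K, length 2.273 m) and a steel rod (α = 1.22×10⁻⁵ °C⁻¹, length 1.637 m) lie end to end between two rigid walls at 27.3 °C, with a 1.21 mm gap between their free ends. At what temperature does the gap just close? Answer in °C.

Gap closes when ΔL₁ + ΔL₂ = 1.21 mm = 1.21×10⁻³ m
(α₁L₁ + α₂L₂)ΔT = g
α₁L₁ + α₂L₂ = 4.75×10⁻⁶×2.273 + 1.22×10⁻⁵×1.637 = 3.076815×10⁻⁵ m/K
ΔT = 1.21×10⁻³ / 3.076815×10⁻⁵ = 39.326 K
T = 27.3 + 39.326 = 66.626 °C

T = 66.6 °C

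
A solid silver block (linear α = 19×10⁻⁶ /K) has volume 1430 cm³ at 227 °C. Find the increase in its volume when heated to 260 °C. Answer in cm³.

ΔV = 2.69 cm³

Isotropic solid: β ≈ 3α = 5.7×10⁻⁵ /K; ΔT = 33 K
ΔV = 3αV₀ΔT = 3(19×10⁻⁶)(1430)(33) = 2.69 cm³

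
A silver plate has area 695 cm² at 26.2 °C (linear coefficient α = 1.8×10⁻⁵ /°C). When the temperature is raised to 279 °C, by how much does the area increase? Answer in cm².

ΔA = 6.33 cm²

Area coefficient ≈ 2α; |ΔT| = 252.8 K
ΔA = 2αA₀ΔT = 2(1.8×10⁻⁵)(695)(252.8) = 6.33 cm²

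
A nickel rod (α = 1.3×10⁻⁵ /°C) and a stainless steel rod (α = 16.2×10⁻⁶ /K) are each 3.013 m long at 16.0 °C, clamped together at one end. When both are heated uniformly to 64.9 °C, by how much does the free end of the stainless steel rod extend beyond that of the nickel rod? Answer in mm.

ΔT = 48.9 K
nickel: ΔL = 1.3×10⁻⁵ × 3.013 m × 48.9 = 1.9154×10⁻³ m = 1.9154 mm
stainless steel: ΔL = 16.2×10⁻⁶ × 3.013 m × 48.9 = 2.3868×10⁻³ m = 2.3868 mm
difference = 2.3868 − 1.9154 = 0.4714 mm

0.471 mm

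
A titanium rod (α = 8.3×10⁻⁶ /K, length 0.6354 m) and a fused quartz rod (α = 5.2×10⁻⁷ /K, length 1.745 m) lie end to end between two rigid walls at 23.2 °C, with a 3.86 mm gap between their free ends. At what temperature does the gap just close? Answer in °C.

T = 648 °C

α₁L₁ = 5.27382×10⁻⁶ m/K, α₂L₂ = 9.074×10⁻⁷ m/K → total 6.18122×10⁻⁶ m/K
ΔT = g/(α₁L₁+α₂L₂) = 3.86×10⁻³ / 6.18122×10⁻⁶ = 624.47 K
T = 23.2 + 624.47 = 647.67 °C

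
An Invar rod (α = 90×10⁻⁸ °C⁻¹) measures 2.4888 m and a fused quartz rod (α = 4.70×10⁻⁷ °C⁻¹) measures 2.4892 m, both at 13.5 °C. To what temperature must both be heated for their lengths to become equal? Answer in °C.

Equal length when α₁L₁ΔT − α₂L₂ΔT = L₂ − L₁ = 4.00×10⁻⁴ m
α₁L₁ = 2.23992×10⁻⁶, α₂L₂ = 1.169924×10⁻⁶ → Δ(αL) = 1.069996×10⁻⁶ m/K
ΔT = 4.00×10⁻⁴ / 1.069996×10⁻⁶ = 373.833 K, so T = 13.5 + 373.833 = 387.333 °C

T = 387.3 °C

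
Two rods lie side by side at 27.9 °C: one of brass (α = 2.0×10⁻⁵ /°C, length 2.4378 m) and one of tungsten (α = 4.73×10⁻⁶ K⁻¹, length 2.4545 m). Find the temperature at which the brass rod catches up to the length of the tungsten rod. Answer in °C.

T = 477.5 °C

Equal length when α₁L₁ΔT − α₂L₂ΔT = L₂ − L₁ = 1.67×10⁻² m
α₁L₁ = 4.8756×10⁻⁵, α₂L₂ = 1.1609785×10⁻⁵ → Δ(αL) = 3.7146215×10⁻⁵ m/K
ΔT = 1.67×10⁻² / 3.7146215×10⁻⁵ = 449.575 K, so T = 27.9 + 449.575 = 477.475 °C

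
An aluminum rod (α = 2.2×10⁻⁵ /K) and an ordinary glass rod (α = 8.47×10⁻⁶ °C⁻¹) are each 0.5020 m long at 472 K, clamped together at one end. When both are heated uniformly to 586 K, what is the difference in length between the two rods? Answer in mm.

ΔT = 114 K
aluminum: ΔL = 2.2×10⁻⁵ × 0.5020 m × 114 = 1.2590×10⁻³ m = 1.2590 mm
ordinary glass: ΔL = 8.47×10⁻⁶ × 0.5020 m × 114 = 4.8472×10⁻⁴ m = 0.48472 mm
difference = 1.2590 − 0.48472 = 0.77428 mm

0.774 mm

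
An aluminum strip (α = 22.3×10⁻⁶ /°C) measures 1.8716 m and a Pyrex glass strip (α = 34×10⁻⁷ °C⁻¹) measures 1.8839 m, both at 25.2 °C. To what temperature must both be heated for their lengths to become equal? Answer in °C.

T = 373.3 °C

L₁(1 + α₁ΔT) = L₂(1 + α₂ΔT) ⇒ ΔT = (L₂ − L₁)/(α₁L₁ − α₂L₂)
L₂ − L₁ = 1.8839 − 1.8716 = 1.23×10⁻² m
α₁L₁ − α₂L₂ = 22.3×10⁻⁶×1.8716 − 34×10⁻⁷×1.8839 = 3.533142×10⁻⁵ m/K
ΔT = 1.23×10⁻² / 3.533142×10⁻⁵ = 348.132 K
T = 25.2 + 348.132 = 373.332 °C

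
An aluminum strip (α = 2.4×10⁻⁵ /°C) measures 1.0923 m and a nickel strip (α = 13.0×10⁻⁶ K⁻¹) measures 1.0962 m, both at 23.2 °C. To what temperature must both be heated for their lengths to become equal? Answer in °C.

L₁(1 + α₁ΔT) = L₂(1 + α₂ΔT) ⇒ ΔT = (L₂ − L₁)/(α₁L₁ − α₂L₂)
L₂ − L₁ = 1.0962 − 1.0923 = 3.90×10⁻³ m
α₁L₁ − α₂L₂ = 2.4×10⁻⁵×1.0923 − 13.0×10⁻⁶×1.0962 = 1.19646×10⁻⁵ m/K
ΔT = 3.90×10⁻³ / 1.19646×10⁻⁵ = 325.962 K
T = 23.2 + 325.962 = 349.162 °C

T = 349.2 °C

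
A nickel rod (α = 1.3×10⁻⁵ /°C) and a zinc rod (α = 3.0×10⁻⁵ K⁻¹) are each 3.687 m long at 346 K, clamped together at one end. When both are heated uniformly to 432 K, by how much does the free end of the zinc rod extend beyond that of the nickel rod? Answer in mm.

5.39 mm

ΔT = 86 K
nickel: ΔL = 1.3×10⁻⁵ × 3.687 m × 86 = 4.1221×10⁻³ m = 4.1221 mm
zinc: ΔL = 3.0×10⁻⁵ × 3.687 m × 86 = 9.5125×10⁻³ m = 9.5125 mm
difference = 9.5125 − 4.1221 = 5.3904 mm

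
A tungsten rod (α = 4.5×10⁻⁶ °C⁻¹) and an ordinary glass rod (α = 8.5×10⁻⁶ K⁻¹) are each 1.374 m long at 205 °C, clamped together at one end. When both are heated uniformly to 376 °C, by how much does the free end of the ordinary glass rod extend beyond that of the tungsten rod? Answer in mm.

0.940 mm

ΔT = 171 K
tungsten: ΔL = 4.5×10⁻⁶ × 1.374 m × 171 = 1.0573×10⁻³ m = 1.0573 mm
ordinary glass: ΔL = 8.5×10⁻⁶ × 1.374 m × 171 = 1.9971×10⁻³ m = 1.9971 mm
difference = 1.9971 − 1.0573 = 0.9398 mm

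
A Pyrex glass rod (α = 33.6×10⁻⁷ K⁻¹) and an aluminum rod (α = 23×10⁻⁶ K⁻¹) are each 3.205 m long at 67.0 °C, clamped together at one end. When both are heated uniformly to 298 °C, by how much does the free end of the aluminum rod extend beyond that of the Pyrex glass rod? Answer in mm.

ΔT = 231.0 K
Pyrex glass: ΔL = 33.6×10⁻⁷ × 3.205 m × 231.0 = 2.4876×10⁻³ m = 2.4876 mm
aluminum: ΔL = 23×10⁻⁶ × 3.205 m × 231.0 = 1.7028×10⁻² m = 17.028 mm
difference = 17.028 − 2.4876 = 14.5404 mm

14.5 mm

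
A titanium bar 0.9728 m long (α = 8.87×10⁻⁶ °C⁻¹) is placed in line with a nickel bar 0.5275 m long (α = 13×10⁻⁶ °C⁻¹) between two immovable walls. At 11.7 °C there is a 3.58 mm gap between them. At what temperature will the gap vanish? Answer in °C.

T = 243 °C

Gap closes when ΔL₁ + ΔL₂ = 3.58 mm = 3.58×10⁻³ m
(α₁L₁ + α₂L₂)ΔT = g
α₁L₁ + α₂L₂ = 8.87×10⁻⁶×0.9728 + 13×10⁻⁶×0.5275 = 1.5486236×10⁻⁵ m/K
ΔT = 3.58×10⁻³ / 1.5486236×10⁻⁵ = 231.17 K
T = 11.7 + 231.17 = 242.87 °C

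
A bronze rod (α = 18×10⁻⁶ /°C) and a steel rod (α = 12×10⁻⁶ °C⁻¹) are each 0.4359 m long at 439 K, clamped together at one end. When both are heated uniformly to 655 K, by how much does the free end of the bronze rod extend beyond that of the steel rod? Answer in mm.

0.565 mm

ΔT = 216 K
bronze: ΔL = 18×10⁻⁶ × 0.4359 m × 216 = 1.6948×10⁻³ m = 1.6948 mm
steel: ΔL = 12×10⁻⁶ × 0.4359 m × 216 = 1.1299×10⁻³ m = 1.1299 mm
difference = 1.6948 − 1.1299 = 0.5649 mm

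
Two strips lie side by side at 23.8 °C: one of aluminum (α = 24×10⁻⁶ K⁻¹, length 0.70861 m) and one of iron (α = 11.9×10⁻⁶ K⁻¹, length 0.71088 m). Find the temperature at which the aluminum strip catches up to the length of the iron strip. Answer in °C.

T = 289.4 °C

Equal length when α₁L₁ΔT − α₂L₂ΔT = L₂ − L₁ = 2.27×10⁻³ m
α₁L₁ = 1.700664×10⁻⁵, α₂L₂ = 8.459472×10⁻⁶ → Δ(αL) = 8.547168×10⁻⁶ m/K
ΔT = 2.27×10⁻³ / 8.547168×10⁻⁶ = 265.585 K, so T = 23.8 + 265.585 = 289.385 °C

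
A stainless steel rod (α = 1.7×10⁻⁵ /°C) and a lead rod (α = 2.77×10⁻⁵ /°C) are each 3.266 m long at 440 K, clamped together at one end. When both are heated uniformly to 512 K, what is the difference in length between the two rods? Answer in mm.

2.52 mm

ΔT = 72 K
stainless steel: ΔL = 1.7×10⁻⁵ × 3.266 m × 72 = 3.9976×10⁻³ m = 3.9976 mm
lead: ΔL = 2.77×10⁻⁵ × 3.266 m × 72 = 6.5137×10⁻³ m = 6.5137 mm
difference = 6.5137 − 3.9976 = 2.5161 mm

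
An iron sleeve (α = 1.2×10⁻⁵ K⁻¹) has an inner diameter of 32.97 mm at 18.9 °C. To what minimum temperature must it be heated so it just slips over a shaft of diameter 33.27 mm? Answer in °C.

Required Δd = 33.27 − 32.97 = 0.30 mm
Δd = αd₀ΔT ⇒ ΔT = Δd/(αd₀) = 0.30 / (1.2×10⁻⁵ × 32.97) = 758.27 K
T_min = 18.9 + 758.27 = 777.17 °C

T = 777 °C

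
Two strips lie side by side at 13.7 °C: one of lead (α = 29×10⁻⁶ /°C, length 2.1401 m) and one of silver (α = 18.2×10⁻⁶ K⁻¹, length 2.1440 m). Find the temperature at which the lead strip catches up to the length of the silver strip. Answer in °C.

L₁(1 + α₁ΔT) = L₂(1 + α₂ΔT) ⇒ ΔT = (L₂ − L₁)/(α₁L₁ − α₂L₂)
L₂ − L₁ = 2.1440 − 2.1401 = 3.90×10⁻³ m
α₁L₁ − α₂L₂ = 29×10⁻⁶×2.1401 − 18.2×10⁻⁶×2.1440 = 2.30421×10⁻⁵ m/K
ΔT = 3.90×10⁻³ / 2.30421×10⁻⁵ = 169.255 K
T = 13.7 + 169.255 = 182.955 °C

T = 183.0 °C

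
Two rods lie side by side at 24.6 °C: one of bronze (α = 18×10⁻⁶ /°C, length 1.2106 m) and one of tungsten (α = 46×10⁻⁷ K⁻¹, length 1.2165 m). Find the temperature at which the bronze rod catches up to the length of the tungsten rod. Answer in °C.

L₁(1 + α₁ΔT) = L₂(1 + α₂ΔT) ⇒ ΔT = (L₂ − L₁)/(α₁L₁ − α₂L₂)
L₂ − L₁ = 1.2165 − 1.2106 = 5.90×10⁻³ m
α₁L₁ − α₂L₂ = 18×10⁻⁶×1.2106 − 46×10⁻⁷×1.2165 = 1.61949×10⁻⁵ m/K
ΔT = 5.90×10⁻³ / 1.61949×10⁻⁵ = 364.312 K
T = 24.6 + 364.312 = 388.912 °C

T = 388.9 °C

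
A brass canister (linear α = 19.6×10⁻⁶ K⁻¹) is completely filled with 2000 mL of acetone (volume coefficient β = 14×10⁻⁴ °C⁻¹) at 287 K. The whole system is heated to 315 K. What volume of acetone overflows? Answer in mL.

The canister also expands: β_container ≈ 3α = 5.88×10⁻⁵ /K
Net overflow = V₀(β_liq − 3α_cont)ΔT
β − 3α = 1.40×10⁻³ − 5.88×10⁻⁵ = 1.3412×10⁻³ /K; ΔT = 28 K
ΔV = 2000 × 1.3412×10⁻³ × 28 = 75.1 mL

75.1 mL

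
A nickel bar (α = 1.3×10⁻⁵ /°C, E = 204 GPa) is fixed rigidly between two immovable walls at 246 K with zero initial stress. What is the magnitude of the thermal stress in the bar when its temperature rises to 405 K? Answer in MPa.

σ = 422 MPa

Fully constrained: the free strain ε = αΔT is blocked, so σ = Eε = EαΔT.
|ΔT| = 159 K
σ = 204×10⁹ × 1.3×10⁻⁵ × 159 = 4.22×10⁸ Pa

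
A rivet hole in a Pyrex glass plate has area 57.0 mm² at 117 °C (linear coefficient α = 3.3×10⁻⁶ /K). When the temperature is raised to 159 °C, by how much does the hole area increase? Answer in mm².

ΔA = 0.0158 mm²

Area coefficient ≈ 2α; |ΔT| = 42 K
ΔA = 2αA₀ΔT = 2(3.3×10⁻⁶)(57.0)(42) = 0.0158 mm²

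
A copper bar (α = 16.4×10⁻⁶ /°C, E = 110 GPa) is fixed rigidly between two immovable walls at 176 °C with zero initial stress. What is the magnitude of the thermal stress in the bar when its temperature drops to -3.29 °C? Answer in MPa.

σ = 323 MPa

Fully constrained: the free strain ε = αΔT is blocked, so σ = Eε = EαΔT.
|ΔT| = 179.29 K
σ = 110×10⁹ × 16.4×10⁻⁶ × 179.29 = 3.23×10⁸ Pa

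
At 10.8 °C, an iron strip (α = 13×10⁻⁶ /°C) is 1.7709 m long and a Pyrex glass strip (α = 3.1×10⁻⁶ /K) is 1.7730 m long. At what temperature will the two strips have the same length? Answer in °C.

T = 130.6 °C

L₁(1 + α₁ΔT) = L₂(1 + α₂ΔT) ⇒ ΔT = (L₂ − L₁)/(α₁L₁ − α₂L₂)
L₂ − L₁ = 1.7730 − 1.7709 = 2.10×10⁻³ m
α₁L₁ − α₂L₂ = 13×10⁻⁶×1.7709 − 3.1×10⁻⁶×1.7730 = 1.75254×10⁻⁵ m/K
ΔT = 2.10×10⁻³ / 1.75254×10⁻⁵ = 119.826 K
T = 10.8 + 119.826 = 130.626 °C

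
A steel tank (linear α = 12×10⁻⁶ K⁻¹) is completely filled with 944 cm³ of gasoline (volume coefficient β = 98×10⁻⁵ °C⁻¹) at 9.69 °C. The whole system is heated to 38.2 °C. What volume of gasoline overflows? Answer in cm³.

25.4 cm³

The tank also expands: β_container ≈ 3α = 3.6×10⁻⁵ /K
Net overflow = V₀(β_liq − 3α_cont)ΔT
β − 3α = 9.80×10⁻⁴ − 3.6×10⁻⁵ = 9.44×10⁻⁴ /K; ΔT = 28.51 K
ΔV = 944 × 9.44×10⁻⁴ × 28.51 = 25.4 cm³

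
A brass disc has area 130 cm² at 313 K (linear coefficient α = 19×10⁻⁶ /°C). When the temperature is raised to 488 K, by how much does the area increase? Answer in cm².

Area coefficient ≈ 2α; |ΔT| = 175 K
ΔA = 2αA₀ΔT = 2(19×10⁻⁶)(130)(175) = 0.864 cm²

ΔA = 0.864 cm²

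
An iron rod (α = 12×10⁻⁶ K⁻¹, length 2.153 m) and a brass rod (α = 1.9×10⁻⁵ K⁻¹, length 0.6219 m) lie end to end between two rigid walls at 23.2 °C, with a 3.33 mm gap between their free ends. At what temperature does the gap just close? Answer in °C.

α₁L₁ = 2.5836×10⁻⁵ m/K, α₂L₂ = 1.18161×10⁻⁵ m/K → total 3.76521×10⁻⁵ m/K
ΔT = g/(α₁L₁+α₂L₂) = 3.33×10⁻³ / 3.76521×10⁻⁵ = 88.44 K
T = 23.2 + 88.44 = 111.64 °C

T = 112 °C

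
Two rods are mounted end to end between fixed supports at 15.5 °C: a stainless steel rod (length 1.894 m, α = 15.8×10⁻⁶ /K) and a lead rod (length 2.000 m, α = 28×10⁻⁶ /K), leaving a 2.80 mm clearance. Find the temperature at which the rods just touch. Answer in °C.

T = 48.1 °C

Gap closes when ΔL₁ + ΔL₂ = 2.80 mm = 2.80×10⁻³ m
(α₁L₁ + α₂L₂)ΔT = g
α₁L₁ + α₂L₂ = 15.8×10⁻⁶×1.894 + 28×10⁻⁶×2.000 = 8.59252×10⁻⁵ m/K
ΔT = 2.80×10⁻³ / 8.59252×10⁻⁵ = 32.586 K
T = 15.5 + 32.586 = 48.086 °C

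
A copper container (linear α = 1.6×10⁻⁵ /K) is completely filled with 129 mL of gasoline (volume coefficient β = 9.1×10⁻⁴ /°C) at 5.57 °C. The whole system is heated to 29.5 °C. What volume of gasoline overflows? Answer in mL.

2.66 mL

The container also expands: β_container ≈ 3α = 4.8×10⁻⁵ /K
Net overflow = V₀(β_liq − 3α_cont)ΔT
β − 3α = 9.10×10⁻⁴ − 4.8×10⁻⁵ = 8.62×10⁻⁴ /K; ΔT = 23.93 K
ΔV = 129 × 8.62×10⁻⁴ × 23.93 = 2.66 mL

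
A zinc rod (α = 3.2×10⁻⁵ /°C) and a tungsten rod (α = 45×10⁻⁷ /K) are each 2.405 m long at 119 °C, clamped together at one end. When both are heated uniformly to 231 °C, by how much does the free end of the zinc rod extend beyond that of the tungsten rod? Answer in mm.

7.41 mm

ΔT = 112 K
zinc: ΔL = 3.2×10⁻⁵ × 2.405 m × 112 = 8.6195×10⁻³ m = 8.6195 mm
tungsten: ΔL = 45×10⁻⁷ × 2.405 m × 112 = 1.2121×10⁻³ m = 1.2121 mm
difference = 8.6195 − 1.2121 = 7.4074 mm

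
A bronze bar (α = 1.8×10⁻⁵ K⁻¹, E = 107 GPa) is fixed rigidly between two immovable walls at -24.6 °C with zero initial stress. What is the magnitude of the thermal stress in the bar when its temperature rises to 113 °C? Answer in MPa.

σ = 265 MPa

Fully constrained: the free strain ε = αΔT is blocked, so σ = Eε = EαΔT.
|ΔT| = 137.6 K
σ = 107×10⁹ × 1.8×10⁻⁵ × 137.6 = 2.65×10⁸ Pa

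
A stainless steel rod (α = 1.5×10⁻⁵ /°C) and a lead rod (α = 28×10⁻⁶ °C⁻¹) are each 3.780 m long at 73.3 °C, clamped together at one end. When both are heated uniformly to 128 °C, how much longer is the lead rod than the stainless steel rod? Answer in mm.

2.69 mm

ΔT = 54.7 K
stainless steel: ΔL = 1.5×10⁻⁵ × 3.780 m × 54.7 = 3.1015×10⁻³ m = 3.1015 mm
lead: ΔL = 28×10⁻⁶ × 3.780 m × 54.7 = 5.7894×10⁻³ m = 5.7894 mm
difference = 5.7894 − 3.1015 = 2.6879 mm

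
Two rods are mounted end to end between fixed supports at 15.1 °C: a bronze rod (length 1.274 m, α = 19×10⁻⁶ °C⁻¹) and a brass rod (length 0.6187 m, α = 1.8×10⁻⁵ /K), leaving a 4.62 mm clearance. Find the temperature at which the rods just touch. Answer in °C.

α₁L₁ = 2.4206×10⁻⁵ m/K, α₂L₂ = 1.11366×10⁻⁵ m/K → total 3.53426×10⁻⁵ m/K
ΔT = g/(α₁L₁+α₂L₂) = 4.62×10⁻³ / 3.53426×10⁻⁵ = 130.72 K
T = 15.1 + 130.72 = 145.82 °C

T = 146 °C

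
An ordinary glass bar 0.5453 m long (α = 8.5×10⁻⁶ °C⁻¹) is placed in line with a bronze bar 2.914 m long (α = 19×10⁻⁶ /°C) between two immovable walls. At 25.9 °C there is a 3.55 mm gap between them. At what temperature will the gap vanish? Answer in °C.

T = 85.1 °C

α₁L₁ = 4.63505×10⁻⁶ m/K, α₂L₂ = 5.5366×10⁻⁵ m/K → total 6.000105×10⁻⁵ m/K
ΔT = g/(α₁L₁+α₂L₂) = 3.55×10⁻³ / 6.000105×10⁻⁵ = 59.166 K
T = 25.9 + 59.166 = 85.066 °C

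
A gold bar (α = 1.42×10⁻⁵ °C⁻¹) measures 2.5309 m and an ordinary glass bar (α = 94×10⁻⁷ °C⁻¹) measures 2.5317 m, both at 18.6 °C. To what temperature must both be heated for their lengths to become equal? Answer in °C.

T = 84.49 °C

Equal length when α₁L₁ΔT − α₂L₂ΔT = L₂ − L₁ = 8.00×10⁻⁴ m
α₁L₁ = 3.593878×10⁻⁵, α₂L₂ = 2.379798×10⁻⁵ → Δ(αL) = 1.21408×10⁻⁵ m/K
ΔT = 8.00×10⁻⁴ / 1.21408×10⁻⁵ = 65.8935 K, so T = 18.6 + 65.8935 = 84.4935 °C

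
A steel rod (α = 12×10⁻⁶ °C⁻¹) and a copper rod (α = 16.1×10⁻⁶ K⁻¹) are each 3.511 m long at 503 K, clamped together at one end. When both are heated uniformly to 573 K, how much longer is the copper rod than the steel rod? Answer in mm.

1.01 mm

ΔT = 70 K
steel: ΔL = 12×10⁻⁶ × 3.511 m × 70 = 2.9492×10⁻³ m = 2.9492 mm
copper: ΔL = 16.1×10⁻⁶ × 3.511 m × 70 = 3.9569×10⁻³ m = 3.9569 mm
difference = 3.9569 − 2.9492 = 1.0077 mm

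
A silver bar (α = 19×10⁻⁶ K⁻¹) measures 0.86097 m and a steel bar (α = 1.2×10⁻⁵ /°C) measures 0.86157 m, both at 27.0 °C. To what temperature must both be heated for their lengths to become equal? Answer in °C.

T = 126.7 °C

L₁(1 + α₁ΔT) = L₂(1 + α₂ΔT) ⇒ ΔT = (L₂ − L₁)/(α₁L₁ − α₂L₂)
L₂ − L₁ = 0.86157 − 0.86097 = 6.00×10⁻⁴ m
α₁L₁ − α₂L₂ = 19×10⁻⁶×0.86097 − 1.2×10⁻⁵×0.86157 = 6.01959×10⁻⁶ m/K
ΔT = 6.00×10⁻⁴ / 6.01959×10⁻⁶ = 99.675 K
T = 27.0 + 99.675 = 126.675 °C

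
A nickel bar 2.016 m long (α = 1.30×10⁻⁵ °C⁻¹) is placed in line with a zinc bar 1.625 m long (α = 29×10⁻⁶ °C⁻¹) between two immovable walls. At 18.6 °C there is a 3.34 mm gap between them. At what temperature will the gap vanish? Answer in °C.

T = 64.1 °C

Gap closes when ΔL₁ + ΔL₂ = 3.34 mm = 3.34×10⁻³ m
(α₁L₁ + α₂L₂)ΔT = g
α₁L₁ + α₂L₂ = 1.30×10⁻⁵×2.016 + 29×10⁻⁶×1.625 = 7.3333×10⁻⁵ m/K
ΔT = 3.34×10⁻³ / 7.3333×10⁻⁵ = 45.546 K
T = 18.6 + 45.546 = 64.146 °C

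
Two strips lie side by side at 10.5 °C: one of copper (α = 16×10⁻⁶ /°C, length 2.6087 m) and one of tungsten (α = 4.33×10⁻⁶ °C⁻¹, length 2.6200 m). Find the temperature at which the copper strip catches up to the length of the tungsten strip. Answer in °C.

Equal length when α₁L₁ΔT − α₂L₂ΔT = L₂ − L₁ = 1.13×10⁻² m
α₁L₁ = 4.17392×10⁻⁵, α₂L₂ = 1.13446×10⁻⁵ → Δ(αL) = 3.03946×10⁻⁵ m/K
ΔT = 1.13×10⁻² / 3.03946×10⁻⁵ = 371.777 K, so T = 10.5 + 371.777 = 382.277 °C

T = 382.3 °C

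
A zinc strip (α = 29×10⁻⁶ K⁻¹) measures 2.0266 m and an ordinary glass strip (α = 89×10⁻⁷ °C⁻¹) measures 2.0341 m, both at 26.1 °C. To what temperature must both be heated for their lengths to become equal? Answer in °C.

T = 210.5 °C

Equal length when α₁L₁ΔT − α₂L₂ΔT = L₂ − L₁ = 7.50×10⁻³ m
α₁L₁ = 5.87714×10⁻⁵, α₂L₂ = 1.810349×10⁻⁵ → Δ(αL) = 4.066791×10⁻⁵ m/K
ΔT = 7.50×10⁻³ / 4.066791×10⁻⁵ = 184.421 K, so T = 26.1 + 184.421 = 210.521 °C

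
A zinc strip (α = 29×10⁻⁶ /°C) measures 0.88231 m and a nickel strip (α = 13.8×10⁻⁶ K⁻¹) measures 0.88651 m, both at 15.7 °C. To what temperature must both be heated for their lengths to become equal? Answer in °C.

T = 330.2 °C

L₁(1 + α₁ΔT) = L₂(1 + α₂ΔT) ⇒ ΔT = (L₂ − L₁)/(α₁L₁ − α₂L₂)
L₂ − L₁ = 0.88651 − 0.88231 = 4.20×10⁻³ m
α₁L₁ − α₂L₂ = 29×10⁻⁶×0.88231 − 13.8×10⁻⁶×0.88651 = 1.3353152×10⁻⁵ m/K
ΔT = 4.20×10⁻³ / 1.3353152×10⁻⁵ = 314.532 K
T = 15.7 + 314.532 = 330.232 °C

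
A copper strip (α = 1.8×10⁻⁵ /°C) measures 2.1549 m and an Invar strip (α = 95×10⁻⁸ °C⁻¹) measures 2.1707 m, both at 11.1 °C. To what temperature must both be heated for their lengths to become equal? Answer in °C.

L₁(1 + α₁ΔT) = L₂(1 + α₂ΔT) ⇒ ΔT = (L₂ − L₁)/(α₁L₁ − α₂L₂)
L₂ − L₁ = 2.1707 − 2.1549 = 1.58×10⁻² m
α₁L₁ − α₂L₂ = 1.8×10⁻⁵×2.1549 − 95×10⁻⁸×2.1707 = 3.6726035×10⁻⁵ m/K
ΔT = 1.58×10⁻² / 3.6726035×10⁻⁵ = 430.213 K
T = 11.1 + 430.213 = 441.313 °C

T = 441.3 °C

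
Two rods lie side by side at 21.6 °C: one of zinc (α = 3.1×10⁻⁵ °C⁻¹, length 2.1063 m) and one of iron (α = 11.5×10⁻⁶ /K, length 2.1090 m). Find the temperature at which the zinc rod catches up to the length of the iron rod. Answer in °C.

T = 87.39 °C

Equal length when α₁L₁ΔT − α₂L₂ΔT = L₂ − L₁ = 2.70×10⁻³ m
α₁L₁ = 6.52953×10⁻⁵, α₂L₂ = 2.42535×10⁻⁵ → Δ(αL) = 4.10418×10⁻⁵ m/K
ΔT = 2.70×10⁻³ / 4.10418×10⁻⁵ = 65.7866 K, so T = 21.6 + 65.7866 = 87.3866 °C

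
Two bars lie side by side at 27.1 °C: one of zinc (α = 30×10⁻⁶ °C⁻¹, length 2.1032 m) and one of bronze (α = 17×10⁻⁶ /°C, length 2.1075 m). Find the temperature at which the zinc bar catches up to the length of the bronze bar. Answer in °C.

L₁(1 + α₁ΔT) = L₂(1 + α₂ΔT) ⇒ ΔT = (L₂ − L₁)/(α₁L₁ − α₂L₂)
L₂ − L₁ = 2.1075 − 2.1032 = 4.30×10⁻³ m
α₁L₁ − α₂L₂ = 30×10⁻⁶×2.1032 − 17×10⁻⁶×2.1075 = 2.72685×10⁻⁵ m/K
ΔT = 4.30×10⁻³ / 2.72685×10⁻⁵ = 157.691 K
T = 27.1 + 157.691 = 184.791 °C

T = 184.8 °C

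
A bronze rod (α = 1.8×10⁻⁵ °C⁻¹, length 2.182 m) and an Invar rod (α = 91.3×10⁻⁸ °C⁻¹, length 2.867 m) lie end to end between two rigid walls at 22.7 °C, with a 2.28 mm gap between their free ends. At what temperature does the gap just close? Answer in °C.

Gap closes when ΔL₁ + ΔL₂ = 2.28 mm = 2.28×10⁻³ m
(α₁L₁ + α₂L₂)ΔT = g
α₁L₁ + α₂L₂ = 1.8×10⁻⁵×2.182 + 91.3×10⁻⁸×2.867 = 4.1893571×10⁻⁵ m/K
ΔT = 2.28×10⁻³ / 4.1893571×10⁻⁵ = 54.424 K
T = 22.7 + 54.424 = 77.124 °C

T = 77.1 °C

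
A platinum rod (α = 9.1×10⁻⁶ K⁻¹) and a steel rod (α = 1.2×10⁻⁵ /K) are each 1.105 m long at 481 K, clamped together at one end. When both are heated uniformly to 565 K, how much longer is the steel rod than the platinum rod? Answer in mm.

0.269 mm

ΔT = 84 K
platinum: ΔL = 9.1×10⁻⁶ × 1.105 m × 84 = 8.4466×10⁻⁴ m = 0.84466 mm
steel: ΔL = 1.2×10⁻⁵ × 1.105 m × 84 = 1.1138×10⁻³ m = 1.1138 mm
difference = 1.1138 − 0.84466 = 0.26914 mm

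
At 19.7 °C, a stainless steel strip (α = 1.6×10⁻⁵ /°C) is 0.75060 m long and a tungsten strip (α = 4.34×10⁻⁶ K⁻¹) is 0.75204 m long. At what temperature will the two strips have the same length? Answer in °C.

T = 184.4 °C

L₁(1 + α₁ΔT) = L₂(1 + α₂ΔT) ⇒ ΔT = (L₂ − L₁)/(α₁L₁ − α₂L₂)
L₂ − L₁ = 0.75204 − 0.75060 = 1.44×10⁻³ m
α₁L₁ − α₂L₂ = 1.6×10⁻⁵×0.75060 − 4.34×10⁻⁶×0.75204 = 8.7457464×10⁻⁶ m/K
ΔT = 1.44×10⁻³ / 8.7457464×10⁻⁶ = 164.651 K
T = 19.7 + 164.651 = 184.351 °C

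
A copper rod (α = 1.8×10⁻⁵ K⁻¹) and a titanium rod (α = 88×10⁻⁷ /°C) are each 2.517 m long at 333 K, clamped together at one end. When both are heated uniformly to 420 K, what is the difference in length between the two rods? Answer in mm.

2.01 mm

ΔT = 87 K
copper: ΔL = 1.8×10⁻⁵ × 2.517 m × 87 = 3.9416×10⁻³ m = 3.9416 mm
titanium: ΔL = 88×10⁻⁷ × 2.517 m × 87 = 1.9270×10⁻³ m = 1.9270 mm
difference = 3.9416 − 1.9270 = 2.0146 mm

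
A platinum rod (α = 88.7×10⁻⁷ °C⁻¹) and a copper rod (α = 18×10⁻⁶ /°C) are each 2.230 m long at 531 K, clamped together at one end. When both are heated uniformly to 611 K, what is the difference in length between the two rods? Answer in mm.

1.63 mm

ΔT = 80 K
platinum: ΔL = 88.7×10⁻⁷ × 2.230 m × 80 = 1.5824×10⁻³ m = 1.5824 mm
copper: ΔL = 18×10⁻⁶ × 2.230 m × 80 = 3.2112×10⁻³ m = 3.2112 mm
difference = 3.2112 − 1.5824 = 1.6288 mm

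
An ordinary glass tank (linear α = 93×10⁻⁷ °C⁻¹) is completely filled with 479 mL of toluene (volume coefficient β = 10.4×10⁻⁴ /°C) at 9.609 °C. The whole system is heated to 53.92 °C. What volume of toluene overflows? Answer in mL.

The tank also expands: β_container ≈ 3α = 2.79×10⁻⁵ /K
Net overflow = V₀(β_liq − 3α_cont)ΔT
β − 3α = 1.04×10⁻³ − 2.79×10⁻⁵ = 1.0121×10⁻³ /K; ΔT = 44.311 K
ΔV = 479 × 1.0121×10⁻³ × 44.311 = 21.5 mL

21.5 mL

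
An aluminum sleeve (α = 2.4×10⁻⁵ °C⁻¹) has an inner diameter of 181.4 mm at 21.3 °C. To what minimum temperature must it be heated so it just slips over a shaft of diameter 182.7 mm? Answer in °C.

Required Δd = 182.7 − 181.4 = 1.3 mm
Δd = αd₀ΔT ⇒ ΔT = Δd/(αd₀) = 1.3 / (2.4×10⁻⁵ × 181.4) = 298.60 K
T_min = 21.3 + 298.60 = 319.90 °C

T = 320 °C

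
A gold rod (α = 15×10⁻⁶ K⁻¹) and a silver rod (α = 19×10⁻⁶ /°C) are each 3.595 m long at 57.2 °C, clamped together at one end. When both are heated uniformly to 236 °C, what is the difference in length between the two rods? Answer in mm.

2.57 mm

ΔT = 178.8 K
gold: ΔL = 15×10⁻⁶ × 3.595 m × 178.8 = 9.6418×10⁻³ m = 9.6418 mm
silver: ΔL = 19×10⁻⁶ × 3.595 m × 178.8 = 1.2213×10⁻² m = 12.213 mm
difference = 12.213 − 9.6418 = 2.5712 mm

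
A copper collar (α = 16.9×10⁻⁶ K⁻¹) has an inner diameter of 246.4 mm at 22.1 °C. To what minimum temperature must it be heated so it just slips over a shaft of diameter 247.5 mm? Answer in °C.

Required Δd = 247.5 − 246.4 = 1.1 mm
Δd = αd₀ΔT ⇒ ΔT = Δd/(αd₀) = 1.1 / (16.9×10⁻⁶ × 246.4) = 264.16 K
T_min = 22.1 + 264.16 = 286.26 °C

T = 286 °C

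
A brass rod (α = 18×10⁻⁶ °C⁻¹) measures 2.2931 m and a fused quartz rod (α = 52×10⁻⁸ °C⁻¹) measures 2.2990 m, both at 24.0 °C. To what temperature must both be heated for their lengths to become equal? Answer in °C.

T = 171.2 °C

Equal length when α₁L₁ΔT − α₂L₂ΔT = L₂ − L₁ = 5.90×10⁻³ m
α₁L₁ = 4.12758×10⁻⁵, α₂L₂ = 1.19548×10⁻⁶ → Δ(αL) = 4.008032×10⁻⁵ m/K
ΔT = 5.90×10⁻³ / 4.008032×10⁻⁵ = 147.204 K, so T = 24.0 + 147.204 = 171.204 °C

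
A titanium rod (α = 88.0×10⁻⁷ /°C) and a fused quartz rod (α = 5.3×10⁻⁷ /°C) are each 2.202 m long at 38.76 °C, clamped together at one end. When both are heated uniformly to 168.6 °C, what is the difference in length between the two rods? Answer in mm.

2.36 mm

ΔT = 129.84 K
titanium: ΔL = 88.0×10⁻⁷ × 2.202 m × 129.84 = 2.5160×10⁻³ m = 2.5160 mm
fused quartz: ΔL = 5.3×10⁻⁷ × 2.202 m × 129.84 = 1.5153×10⁻⁴ m = 0.15153 mm
difference = 2.5160 − 0.15153 = 2.36447 mm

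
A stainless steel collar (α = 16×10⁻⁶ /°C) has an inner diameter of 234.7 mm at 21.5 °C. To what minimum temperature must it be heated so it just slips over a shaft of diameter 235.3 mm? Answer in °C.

T = 181 °C

Required Δd = 235.3 − 234.7 = 0.6 mm
Δd = αd₀ΔT ⇒ ΔT = Δd/(αd₀) = 0.6 / (16×10⁻⁶ × 234.7) = 159.78 K
T_min = 21.5 + 159.78 = 181.28 °C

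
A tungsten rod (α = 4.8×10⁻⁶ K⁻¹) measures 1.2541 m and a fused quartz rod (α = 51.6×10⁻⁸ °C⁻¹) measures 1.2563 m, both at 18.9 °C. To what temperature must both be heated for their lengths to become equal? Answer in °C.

Equal length when α₁L₁ΔT − α₂L₂ΔT = L₂ − L₁ = 2.20×10⁻³ m
α₁L₁ = 6.01968×10⁻⁶, α₂L₂ = 6.482508×10⁻⁷ → Δ(αL) = 5.3714292×10⁻⁶ m/K
ΔT = 2.20×10⁻³ / 5.3714292×10⁻⁶ = 409.574 K, so T = 18.9 + 409.574 = 428.474 °C

T = 428.5 °C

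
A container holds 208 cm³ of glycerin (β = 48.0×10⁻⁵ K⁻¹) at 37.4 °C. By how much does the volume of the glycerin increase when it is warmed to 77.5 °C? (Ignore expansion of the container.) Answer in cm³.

|ΔT| = |77.5 − 37.4| = 40.1 K
ΔV = βV₀ΔT = (48.0×10⁻⁵)(208)(40.1) = 4.00 cm³

ΔV = 4.00 cm³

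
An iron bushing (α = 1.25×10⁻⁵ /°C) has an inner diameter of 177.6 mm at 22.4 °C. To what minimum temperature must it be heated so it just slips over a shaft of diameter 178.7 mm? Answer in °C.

T = 518 °C

Required Δd = 178.7 − 177.6 = 1.1 mm
Δd = αd₀ΔT ⇒ ΔT = Δd/(αd₀) = 1.1 / (1.25×10⁻⁵ × 177.6) = 495.50 K
T_min = 22.4 + 495.50 = 517.90 °C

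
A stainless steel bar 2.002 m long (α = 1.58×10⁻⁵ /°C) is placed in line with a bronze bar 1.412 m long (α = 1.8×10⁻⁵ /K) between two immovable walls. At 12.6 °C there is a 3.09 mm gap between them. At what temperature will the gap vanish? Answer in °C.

α₁L₁ = 3.16316×10⁻⁵ m/K, α₂L₂ = 2.5416×10⁻⁵ m/K → total 5.70476×10⁻⁵ m/K
ΔT = g/(α₁L₁+α₂L₂) = 3.09×10⁻³ / 5.70476×10⁻⁵ = 54.165 K
T = 12.6 + 54.165 = 66.765 °C

T = 66.8 °C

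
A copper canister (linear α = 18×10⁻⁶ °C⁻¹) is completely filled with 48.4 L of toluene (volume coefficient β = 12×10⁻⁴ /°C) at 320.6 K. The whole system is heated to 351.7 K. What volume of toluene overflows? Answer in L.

1.73 L

The canister also expands: β_container ≈ 3α = 5.4×10⁻⁵ /K
Net overflow = V₀(β_liq − 3α_cont)ΔT
β − 3α = 1.20×10⁻³ − 5.4×10⁻⁵ = 1.146×10⁻³ /K; ΔT = 31.1 K
ΔV = 48.4 × 1.146×10⁻³ × 31.1 = 1.73 L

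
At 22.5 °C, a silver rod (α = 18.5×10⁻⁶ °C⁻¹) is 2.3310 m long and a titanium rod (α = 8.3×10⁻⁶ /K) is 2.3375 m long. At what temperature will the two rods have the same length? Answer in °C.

T = 296.5 °C

L₁(1 + α₁ΔT) = L₂(1 + α₂ΔT) ⇒ ΔT = (L₂ − L₁)/(α₁L₁ − α₂L₂)
L₂ − L₁ = 2.3375 − 2.3310 = 6.50×10⁻³ m
α₁L₁ − α₂L₂ = 18.5×10⁻⁶×2.3310 − 8.3×10⁻⁶×2.3375 = 2.372225×10⁻⁵ m/K
ΔT = 6.50×10⁻³ / 2.372225×10⁻⁵ = 274.004 K
T = 22.5 + 274.004 = 296.504 °C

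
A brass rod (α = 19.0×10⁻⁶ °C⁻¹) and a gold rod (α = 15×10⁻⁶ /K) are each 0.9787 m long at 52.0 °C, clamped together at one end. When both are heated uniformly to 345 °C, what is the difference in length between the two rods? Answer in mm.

ΔT = 293.0 K
brass: ΔL = 19.0×10⁻⁶ × 0.9787 m × 293.0 = 5.4484×10⁻³ m = 5.4484 mm
gold: ΔL = 15×10⁻⁶ × 0.9787 m × 293.0 = 4.3014×10⁻³ m = 4.3014 mm
difference = 5.4484 − 4.3014 = 1.1470 mm

1.15 mm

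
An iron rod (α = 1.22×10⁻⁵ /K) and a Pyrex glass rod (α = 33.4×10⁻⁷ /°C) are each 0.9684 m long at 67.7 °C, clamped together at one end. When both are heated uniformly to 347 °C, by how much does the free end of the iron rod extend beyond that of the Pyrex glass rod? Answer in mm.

ΔT = 279.3 K
iron: ΔL = 1.22×10⁻⁵ × 0.9684 m × 279.3 = 3.2998×10⁻³ m = 3.2998 mm
Pyrex glass: ΔL = 33.4×10⁻⁷ × 0.9684 m × 279.3 = 9.0338×10⁻⁴ m = 0.90338 mm
difference = 3.2998 − 0.90338 = 2.39642 mm

2.40 mm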